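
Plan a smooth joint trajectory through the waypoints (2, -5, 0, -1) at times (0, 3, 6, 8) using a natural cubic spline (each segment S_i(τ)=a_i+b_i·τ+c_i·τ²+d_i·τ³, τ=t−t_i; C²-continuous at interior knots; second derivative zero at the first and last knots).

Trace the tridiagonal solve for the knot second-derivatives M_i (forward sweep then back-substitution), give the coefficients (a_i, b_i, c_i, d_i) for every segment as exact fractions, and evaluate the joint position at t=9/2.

  seg 0: a=2 b=-797/222 c=0 d=31/222
  seg 1: a=-5 b=20/111 c=93/74 d=-169/666
  seg 2: a=0 b=193/222 c=-38/37 d=19/111
S(9/2) = -1633/592

Δ: Δ0=-7/3, Δ1=5/3, Δ2=-1/2
row 1: diag=12, rhs=24; c'=1/4, d'=2
row 2: denom=10−3·1/4=37/4; d'=(-13−3·2)/(37/4)=-76/37
back: M2=-76/37
back: M1=2−1/4·-76/37=93/37
M: M0=0, M1=93/37, M2=-76/37, M3=0
seg 0: a=2, c=M0/2=0, d=(M1−M0)/(6·3)=31/222, b=Δ0−h0·(2M0+M1)/6=-797/222
seg 1: a=-5, c=M1/2=93/74, d=(M2−M1)/(6·3)=-169/666, b=Δ1−h1·(2M1+M2)/6=20/111
seg 2: a=0, c=M2/2=-38/37, d=(M3−M2)/(6·2)=19/111, b=Δ2−h2·(2M2+M3)/6=193/222
t_q=9/2 → seg 1, τ=3/2; S=-5+20/111·τ+93/74·τ²+-169/666·τ³=-1633/592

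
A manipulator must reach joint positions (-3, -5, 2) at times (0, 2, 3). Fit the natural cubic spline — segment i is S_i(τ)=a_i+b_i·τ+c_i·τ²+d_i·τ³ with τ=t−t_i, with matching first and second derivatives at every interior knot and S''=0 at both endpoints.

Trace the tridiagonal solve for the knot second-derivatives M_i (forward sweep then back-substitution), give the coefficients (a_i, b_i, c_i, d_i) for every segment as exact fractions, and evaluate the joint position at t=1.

Δ: Δ0=-1, Δ1=7
row 1: diag=6, rhs=48; c'=1/6, d'=8
back: M1=8
M: M0=0, M1=8, M2=0
seg 0: a=-3, c=M0/2=0, d=(M1−M0)/(6·2)=2/3, b=Δ0−h0·(2M0+M1)/6=-11/3
seg 1: a=-5, c=M1/2=4, d=(M2−M1)/(6·1)=-4/3, b=Δ1−h1·(2M1+M2)/6=13/3
t_q=1 → seg 0, τ=1; S=-3+-11/3·τ+0·τ²+2/3·τ³=-6

  seg 0: a=-3 b=-11/3 c=0 d=2/3
  seg 1: a=-5 b=13/3 c=4 d=-4/3
S(1) = -6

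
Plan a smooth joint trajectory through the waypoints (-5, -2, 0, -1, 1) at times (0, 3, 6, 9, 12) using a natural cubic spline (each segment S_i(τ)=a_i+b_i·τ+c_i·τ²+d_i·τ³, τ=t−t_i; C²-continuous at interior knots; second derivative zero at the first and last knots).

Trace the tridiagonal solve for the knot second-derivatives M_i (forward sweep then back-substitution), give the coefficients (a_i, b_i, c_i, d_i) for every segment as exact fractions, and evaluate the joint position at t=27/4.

  seg 0: a=-5 b=1 c=0 d=0
  seg 1: a=-2 b=1 c=0 d=-1/27
  seg 2: a=0 b=0 c=-1/3 d=2/27
  seg 3: a=-1 b=0 c=1/3 d=-1/27
S(27/4) = -5/32

Δ: Δ0=1, Δ1=2/3, Δ2=-1/3, Δ3=2/3
row 1: diag=12, rhs=-2; c'=1/4, d'=-1/6
row 2: denom=12−3·1/4=45/4; d'=(-6−3·-1/6)/(45/4)=-22/45
row 3: denom=12−3·4/15=56/5; d'=(6−3·-22/45)/(56/5)=2/3
back: M3=2/3
back: M2=-22/45−4/15·2/3=-2/3
back: M1=-1/6−1/4·-2/3=0
M: M0=0, M1=0, M2=-2/3, M3=2/3, M4=0
seg 0: a=-5, c=M0/2=0, d=(M1−M0)/(6·3)=0, b=Δ0−h0·(2M0+M1)/6=1
seg 1: a=-2, c=M1/2=0, d=(M2−M1)/(6·3)=-1/27, b=Δ1−h1·(2M1+M2)/6=1
seg 2: a=0, c=M2/2=-1/3, d=(M3−M2)/(6·3)=2/27, b=Δ2−h2·(2M2+M3)/6=0
seg 3: a=-1, c=M3/2=1/3, d=(M4−M3)/(6·3)=-1/27, b=Δ3−h3·(2M3+M4)/6=0
t_q=27/4 → seg 2, τ=3/4; S=0+0·τ+-1/3·τ²+2/27·τ³=-5/32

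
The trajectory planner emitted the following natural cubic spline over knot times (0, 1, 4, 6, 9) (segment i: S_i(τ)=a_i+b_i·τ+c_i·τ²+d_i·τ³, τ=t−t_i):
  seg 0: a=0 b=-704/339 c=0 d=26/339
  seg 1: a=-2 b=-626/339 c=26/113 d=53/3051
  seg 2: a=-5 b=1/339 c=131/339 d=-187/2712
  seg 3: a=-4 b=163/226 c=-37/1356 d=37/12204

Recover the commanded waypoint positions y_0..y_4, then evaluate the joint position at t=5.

y_0 = S_0(0) = a_0 = 0
y_1 = S_1(0) = a_1 = -2
y_2 = S_2(0) = a_2 = -5
y_3 = S_3(0) = a_3 = -4
y_4 = S_3(3) = -2
t_q=5 is in segment 2 (τ=1); S_2(τ)=-12691/2712

y_0=0 y_1=-2 y_2=-5 y_3=-4 y_4=-2
S(5) = -12691/2712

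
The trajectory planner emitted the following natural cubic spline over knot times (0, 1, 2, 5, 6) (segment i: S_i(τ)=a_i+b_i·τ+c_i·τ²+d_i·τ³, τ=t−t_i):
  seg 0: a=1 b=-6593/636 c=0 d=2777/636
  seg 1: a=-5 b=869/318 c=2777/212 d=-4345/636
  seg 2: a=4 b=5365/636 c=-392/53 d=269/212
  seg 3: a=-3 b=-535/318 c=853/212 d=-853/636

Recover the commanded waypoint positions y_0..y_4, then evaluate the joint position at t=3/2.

y_0=1 y_1=-5 y_2=4 y_3=-3 y_4=-2
S(3/2) = -2057/1696

y_0 = S_0(0) = a_0 = 1
y_1 = S_1(0) = a_1 = -5
y_2 = S_2(0) = a_2 = 4
y_3 = S_3(0) = a_3 = -3
y_4 = S_3(1) = -2
t_q=3/2 is in segment 1 (τ=1/2); S_1(τ)=-2057/1696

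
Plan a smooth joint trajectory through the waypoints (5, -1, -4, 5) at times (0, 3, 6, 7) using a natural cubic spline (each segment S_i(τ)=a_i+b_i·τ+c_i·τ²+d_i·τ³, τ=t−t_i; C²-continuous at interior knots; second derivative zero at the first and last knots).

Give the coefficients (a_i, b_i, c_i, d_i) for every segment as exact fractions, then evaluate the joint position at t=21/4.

Δ: Δ0=-2, Δ1=-1, Δ2=9
row 1: diag=12, rhs=6; c'=1/4, d'=1/2
row 2: denom=8−3·1/4=29/4; d'=(60−3·1/2)/(29/4)=234/29
back: M2=234/29
back: M1=1/2−1/4·234/29=-44/29
M: M0=0, M1=-44/29, M2=234/29, M3=0
seg 0: a=5, c=M0/2=0, d=(M1−M0)/(6·3)=-22/261, b=Δ0−h0·(2M0+M1)/6=-36/29
seg 1: a=-1, c=M1/2=-22/29, d=(M2−M1)/(6·3)=139/261, b=Δ1−h1·(2M1+M2)/6=-102/29
seg 2: a=-4, c=M2/2=117/29, d=(M3−M2)/(6·1)=-39/29, b=Δ2−h2·(2M2+M3)/6=183/29
t_q=21/4 → seg 1, τ=9/4; S=-1+-102/29·τ+-22/29·τ²+139/261·τ³=-12413/1856

  seg 0: a=5 b=-36/29 c=0 d=-22/261
  seg 1: a=-1 b=-102/29 c=-22/29 d=139/261
  seg 2: a=-4 b=183/29 c=117/29 d=-39/29
S(21/4) = -12413/1856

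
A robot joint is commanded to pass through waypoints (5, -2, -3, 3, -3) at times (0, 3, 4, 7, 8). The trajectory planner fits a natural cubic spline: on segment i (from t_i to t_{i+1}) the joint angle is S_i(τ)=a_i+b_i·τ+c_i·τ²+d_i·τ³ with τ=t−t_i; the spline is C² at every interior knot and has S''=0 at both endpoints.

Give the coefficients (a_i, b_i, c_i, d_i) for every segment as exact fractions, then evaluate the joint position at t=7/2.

Δ: Δ0=-7/3, Δ1=-1, Δ2=2, Δ3=-6
row 1: diag=8, rhs=8; c'=1/8, d'=1
row 2: denom=8−1·1/8=63/8; d'=(18−1·1)/(63/8)=136/63
row 3: denom=8−3·8/21=48/7; d'=(-48−3·136/63)/(48/7)=-143/18
back: M3=-143/18
back: M2=136/63−8/21·-143/18=140/27
back: M1=1−1/8·140/27=19/54
M: M0=0, M1=19/54, M2=140/27, M3=-143/18, M4=0
seg 0: a=5, c=M0/2=0, d=(M1−M0)/(6·3)=19/972, b=Δ0−h0·(2M0+M1)/6=-271/108
seg 1: a=-2, c=M1/2=19/108, d=(M2−M1)/(6·1)=29/36, b=Δ1−h1·(2M1+M2)/6=-107/54
seg 2: a=-3, c=M2/2=70/27, d=(M3−M2)/(6·3)=-709/972, b=Δ2−h2·(2M2+M3)/6=85/108
seg 3: a=3, c=M3/2=-143/36, d=(M4−M3)/(6·1)=143/108, b=Δ3−h3·(2M3+M4)/6=-181/54
t_q=7/2 → seg 1, τ=1/2; S=-2+-107/54·τ+19/108·τ²+29/36·τ³=-2459/864

  seg 0: a=5 b=-271/108 c=0 d=19/972
  seg 1: a=-2 b=-107/54 c=19/108 d=29/36
  seg 2: a=-3 b=85/108 c=70/27 d=-709/972
  seg 3: a=3 b=-181/54 c=-143/36 d=143/108
S(7/2) = -2459/864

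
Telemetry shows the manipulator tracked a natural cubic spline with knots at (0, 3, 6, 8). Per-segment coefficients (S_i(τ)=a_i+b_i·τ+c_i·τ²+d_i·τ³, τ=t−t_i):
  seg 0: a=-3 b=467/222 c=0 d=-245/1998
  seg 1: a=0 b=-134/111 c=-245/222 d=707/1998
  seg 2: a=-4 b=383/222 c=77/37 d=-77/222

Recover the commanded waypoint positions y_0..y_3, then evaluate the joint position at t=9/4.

y_0=-3 y_1=0 y_2=-4 y_3=5
S(9/4) = 1593/4736

y_0 = S_0(0) = a_0 = -3
y_1 = S_1(0) = a_1 = 0
y_2 = S_2(0) = a_2 = -4
y_3 = S_2(2) = 5
t_q=9/4 is in segment 0 (τ=9/4); S_0(τ)=1593/4736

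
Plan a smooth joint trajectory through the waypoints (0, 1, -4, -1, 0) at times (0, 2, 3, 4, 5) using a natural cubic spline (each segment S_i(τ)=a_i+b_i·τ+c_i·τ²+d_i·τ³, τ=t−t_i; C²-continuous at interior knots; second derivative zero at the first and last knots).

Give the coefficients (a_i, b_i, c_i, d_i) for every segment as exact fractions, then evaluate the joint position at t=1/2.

  seg 0: a=0 b=138/43 c=0 d=-233/344
  seg 1: a=1 b=-423/86 c=-699/172 d=685/172
  seg 2: a=-4 b=-189/172 c=339/43 d=-651/172
  seg 3: a=-1 b=285/86 c=-597/172 d=199/172
S(1/2) = 4183/2752

Δ: Δ0=1/2, Δ1=-5, Δ2=3, Δ3=1
row 1: diag=6, rhs=-33; c'=1/6, d'=-11/2
row 2: denom=4−1·1/6=23/6; d'=(48−1·-11/2)/(23/6)=321/23
row 3: denom=4−1·6/23=86/23; d'=(-12−1·321/23)/(86/23)=-597/86
back: M3=-597/86
back: M2=321/23−6/23·-597/86=678/43
back: M1=-11/2−1/6·678/43=-699/86
M: M0=0, M1=-699/86, M2=678/43, M3=-597/86, M4=0
seg 0: a=0, c=M0/2=0, d=(M1−M0)/(6·2)=-233/344, b=Δ0−h0·(2M0+M1)/6=138/43
seg 1: a=1, c=M1/2=-699/172, d=(M2−M1)/(6·1)=685/172, b=Δ1−h1·(2M1+M2)/6=-423/86
seg 2: a=-4, c=M2/2=339/43, d=(M3−M2)/(6·1)=-651/172, b=Δ2−h2·(2M2+M3)/6=-189/172
seg 3: a=-1, c=M3/2=-597/172, d=(M4−M3)/(6·1)=199/172, b=Δ3−h3·(2M3+M4)/6=285/86
t_q=1/2 → seg 0, τ=1/2; S=0+138/43·τ+0·τ²+-233/344·τ³=4183/2752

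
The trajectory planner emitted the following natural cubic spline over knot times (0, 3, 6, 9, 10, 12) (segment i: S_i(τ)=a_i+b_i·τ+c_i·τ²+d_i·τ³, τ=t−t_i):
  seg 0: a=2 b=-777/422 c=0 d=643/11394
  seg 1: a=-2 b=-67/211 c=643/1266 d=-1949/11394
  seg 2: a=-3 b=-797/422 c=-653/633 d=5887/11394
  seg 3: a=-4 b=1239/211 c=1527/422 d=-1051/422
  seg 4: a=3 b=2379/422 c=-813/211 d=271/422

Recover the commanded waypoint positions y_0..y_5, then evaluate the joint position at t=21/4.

y_0 = S_0(0) = a_0 = 2
y_1 = S_1(0) = a_1 = -2
y_2 = S_2(0) = a_2 = -3
y_3 = S_3(0) = a_3 = -4
y_4 = S_4(0) = a_4 = 3
y_5 = S_4(2) = 4
t_q=21/4 is in segment 1 (τ=9/4); S_1(τ)=-56491/27008

y_0=2 y_1=-2 y_2=-3 y_3=-4 y_4=3 y_5=4
S(21/4) = -56491/27008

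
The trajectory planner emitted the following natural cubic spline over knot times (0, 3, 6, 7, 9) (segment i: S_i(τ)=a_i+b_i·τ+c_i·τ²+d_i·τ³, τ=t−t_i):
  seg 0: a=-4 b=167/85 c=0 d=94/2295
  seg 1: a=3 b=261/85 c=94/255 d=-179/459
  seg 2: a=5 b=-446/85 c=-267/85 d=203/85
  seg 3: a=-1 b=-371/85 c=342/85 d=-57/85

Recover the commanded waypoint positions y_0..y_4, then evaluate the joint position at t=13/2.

y_0=-4 y_1=3 y_2=5 y_3=-1 y_4=1
S(13/2) = 257/136

y_0 = S_0(0) = a_0 = -4
y_1 = S_1(0) = a_1 = 3
y_2 = S_2(0) = a_2 = 5
y_3 = S_3(0) = a_3 = -1
y_4 = S_3(2) = 1
t_q=13/2 is in segment 2 (τ=1/2); S_2(τ)=257/136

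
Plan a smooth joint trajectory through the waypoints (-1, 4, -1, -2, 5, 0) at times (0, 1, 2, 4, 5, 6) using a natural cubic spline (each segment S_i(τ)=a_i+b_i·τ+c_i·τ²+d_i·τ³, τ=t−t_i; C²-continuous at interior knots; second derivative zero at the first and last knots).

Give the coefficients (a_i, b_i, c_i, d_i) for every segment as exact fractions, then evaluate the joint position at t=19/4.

Δ: Δ0=5, Δ1=-5, Δ2=-1/2, Δ3=7, Δ4=-5
row 1: diag=4, rhs=-60; c'=1/4, d'=-15
row 2: denom=6−1·1/4=23/4; d'=(27−1·-15)/(23/4)=168/23
row 3: denom=6−2·8/23=122/23; d'=(45−2·168/23)/(122/23)=699/122
row 4: denom=4−1·23/122=465/122; d'=(-72−1·699/122)/(465/122)=-3161/155
back: M4=-3161/155
back: M3=699/122−23/122·-3161/155=1484/155
back: M2=168/23−8/23·1484/155=616/155
back: M1=-15−1/4·616/155=-2479/155
M: M0=0, M1=-2479/155, M2=616/155, M3=1484/155, M4=-3161/155, M5=0
seg 0: a=-1, c=M0/2=0, d=(M1−M0)/(6·1)=-2479/930, b=Δ0−h0·(2M0+M1)/6=7129/930
seg 1: a=4, c=M1/2=-2479/310, d=(M2−M1)/(6·1)=619/186, b=Δ1−h1·(2M1+M2)/6=-154/465
seg 2: a=-1, c=M2/2=308/155, d=(M3−M2)/(6·2)=7/15, b=Δ2−h2·(2M2+M3)/6=-5897/930
seg 3: a=-2, c=M3/2=742/155, d=(M4−M3)/(6·1)=-929/186, b=Δ3−h3·(2M3+M4)/6=6703/930
seg 4: a=5, c=M4/2=-3161/310, d=(M5−M4)/(6·1)=3161/930, b=Δ4−h4·(2M4+M5)/6=836/465
t_q=19/4 → seg 3, τ=3/4; S=-2+6703/930·τ+742/155·τ²+-929/186·τ³=79187/19840

  seg 0: a=-1 b=7129/930 c=0 d=-2479/930
  seg 1: a=4 b=-154/465 c=-2479/310 d=619/186
  seg 2: a=-1 b=-5897/930 c=308/155 d=7/15
  seg 3: a=-2 b=6703/930 c=742/155 d=-929/186
  seg 4: a=5 b=836/465 c=-3161/310 d=3161/930
S(19/4) = 79187/19840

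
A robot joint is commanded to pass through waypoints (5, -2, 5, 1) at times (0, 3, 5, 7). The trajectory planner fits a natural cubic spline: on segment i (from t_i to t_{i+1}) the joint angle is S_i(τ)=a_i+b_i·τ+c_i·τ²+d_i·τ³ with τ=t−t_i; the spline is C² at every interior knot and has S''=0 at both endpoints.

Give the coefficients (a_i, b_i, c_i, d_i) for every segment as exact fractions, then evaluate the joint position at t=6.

  seg 0: a=5 b=-1051/228 c=0 d=173/684
  seg 1: a=-2 b=253/114 c=173/76 d=-373/456
  seg 2: a=5 b=86/57 c=-50/19 d=25/57
S(6) = 82/19

Δ: Δ0=-7/3, Δ1=7/2, Δ2=-2
row 1: diag=10, rhs=35; c'=1/5, d'=7/2
row 2: denom=8−2·1/5=38/5; d'=(-33−2·7/2)/(38/5)=-100/19
back: M2=-100/19
back: M1=7/2−1/5·-100/19=173/38
M: M0=0, M1=173/38, M2=-100/19, M3=0
seg 0: a=5, c=M0/2=0, d=(M1−M0)/(6·3)=173/684, b=Δ0−h0·(2M0+M1)/6=-1051/228
seg 1: a=-2, c=M1/2=173/76, d=(M2−M1)/(6·2)=-373/456, b=Δ1−h1·(2M1+M2)/6=253/114
seg 2: a=5, c=M2/2=-50/19, d=(M3−M2)/(6·2)=25/57, b=Δ2−h2·(2M2+M3)/6=86/57
t_q=6 → seg 2, τ=1; S=5+86/57·τ+-50/19·τ²+25/57·τ³=82/19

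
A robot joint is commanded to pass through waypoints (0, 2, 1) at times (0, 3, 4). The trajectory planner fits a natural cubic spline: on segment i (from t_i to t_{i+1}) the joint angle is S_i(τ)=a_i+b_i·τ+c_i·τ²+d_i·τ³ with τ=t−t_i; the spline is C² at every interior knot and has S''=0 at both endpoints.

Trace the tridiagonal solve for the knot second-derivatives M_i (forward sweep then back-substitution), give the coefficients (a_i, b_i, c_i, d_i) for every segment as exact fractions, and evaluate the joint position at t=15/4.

  seg 0: a=0 b=31/24 c=0 d=-5/72
  seg 1: a=2 b=-7/12 c=-5/8 d=5/24
S(15/4) = 665/512

Δ: Δ0=2/3, Δ1=-1
row 1: diag=8, rhs=-10; c'=1/8, d'=-5/4
back: M1=-5/4
M: M0=0, M1=-5/4, M2=0
seg 0: a=0, c=M0/2=0, d=(M1−M0)/(6·3)=-5/72, b=Δ0−h0·(2M0+M1)/6=31/24
seg 1: a=2, c=M1/2=-5/8, d=(M2−M1)/(6·1)=5/24, b=Δ1−h1·(2M1+M2)/6=-7/12
t_q=15/4 → seg 1, τ=3/4; S=2+-7/12·τ+-5/8·τ²+5/24·τ³=665/512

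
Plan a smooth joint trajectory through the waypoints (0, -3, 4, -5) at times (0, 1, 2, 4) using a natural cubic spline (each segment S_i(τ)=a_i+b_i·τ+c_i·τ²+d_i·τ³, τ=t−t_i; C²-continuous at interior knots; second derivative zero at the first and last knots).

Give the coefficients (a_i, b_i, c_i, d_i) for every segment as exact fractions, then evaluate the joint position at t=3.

  seg 0: a=0 b=-281/46 c=0 d=143/46
  seg 1: a=-3 b=74/23 c=429/46 d=-255/46
  seg 2: a=4 b=241/46 c=-168/23 d=28/23
S(3) = 145/46

Δ: Δ0=-3, Δ1=7, Δ2=-9/2
row 1: diag=4, rhs=60; c'=1/4, d'=15
row 2: denom=6−1·1/4=23/4; d'=(-69−1·15)/(23/4)=-336/23
back: M2=-336/23
back: M1=15−1/4·-336/23=429/23
M: M0=0, M1=429/23, M2=-336/23, M3=0
seg 0: a=0, c=M0/2=0, d=(M1−M0)/(6·1)=143/46, b=Δ0−h0·(2M0+M1)/6=-281/46
seg 1: a=-3, c=M1/2=429/46, d=(M2−M1)/(6·1)=-255/46, b=Δ1−h1·(2M1+M2)/6=74/23
seg 2: a=4, c=M2/2=-168/23, d=(M3−M2)/(6·2)=28/23, b=Δ2−h2·(2M2+M3)/6=241/46
t_q=3 → seg 2, τ=1; S=4+241/46·τ+-168/23·τ²+28/23·τ³=145/46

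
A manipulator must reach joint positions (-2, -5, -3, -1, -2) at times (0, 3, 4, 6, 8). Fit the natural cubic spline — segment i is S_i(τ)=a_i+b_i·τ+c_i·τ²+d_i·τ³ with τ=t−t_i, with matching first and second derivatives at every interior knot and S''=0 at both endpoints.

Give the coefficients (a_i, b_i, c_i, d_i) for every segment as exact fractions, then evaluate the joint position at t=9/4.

Δ: Δ0=-1, Δ1=2, Δ2=1, Δ3=-1/2
row 1: diag=8, rhs=18; c'=1/8, d'=9/4
row 2: denom=6−1·1/8=47/8; d'=(-6−1·9/4)/(47/8)=-66/47
row 3: denom=8−2·16/47=344/47; d'=(-9−2·-66/47)/(344/47)=-291/344
back: M3=-291/344
back: M2=-66/47−16/47·-291/344=-48/43
back: M1=9/4−1/8·-48/43=411/172
M: M0=0, M1=411/172, M2=-48/43, M3=-291/344, M4=0
seg 0: a=-2, c=M0/2=0, d=(M1−M0)/(6·3)=137/1032, b=Δ0−h0·(2M0+M1)/6=-755/344
seg 1: a=-5, c=M1/2=411/344, d=(M2−M1)/(6·1)=-201/344, b=Δ1−h1·(2M1+M2)/6=239/172
seg 2: a=-3, c=M2/2=-24/43, d=(M3−M2)/(6·2)=31/1376, b=Δ2−h2·(2M2+M3)/6=697/344
seg 3: a=-1, c=M3/2=-291/688, d=(M4−M3)/(6·2)=97/1376, b=Δ3−h3·(2M3+M4)/6=11/172
t_q=9/4 → seg 0, τ=9/4; S=-2+-755/344·τ+0·τ²+137/1032·τ³=-119461/22016

  seg 0: a=-2 b=-755/344 c=0 d=137/1032
  seg 1: a=-5 b=239/172 c=411/344 d=-201/344
  seg 2: a=-3 b=697/344 c=-24/43 d=31/1376
  seg 3: a=-1 b=11/172 c=-291/688 d=97/1376
S(9/4) = -119461/22016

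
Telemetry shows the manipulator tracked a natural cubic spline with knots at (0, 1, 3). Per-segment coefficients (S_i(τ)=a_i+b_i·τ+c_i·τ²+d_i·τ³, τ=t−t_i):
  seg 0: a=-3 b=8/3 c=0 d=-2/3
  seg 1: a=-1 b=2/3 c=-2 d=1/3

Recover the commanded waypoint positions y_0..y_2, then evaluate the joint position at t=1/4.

y_0=-3 y_1=-1 y_2=-5
S(1/4) = -75/32

y_0 = S_0(0) = a_0 = -3
y_1 = S_1(0) = a_1 = -1
y_2 = S_1(2) = -5
t_q=1/4 is in segment 0 (τ=1/4); S_0(τ)=-75/32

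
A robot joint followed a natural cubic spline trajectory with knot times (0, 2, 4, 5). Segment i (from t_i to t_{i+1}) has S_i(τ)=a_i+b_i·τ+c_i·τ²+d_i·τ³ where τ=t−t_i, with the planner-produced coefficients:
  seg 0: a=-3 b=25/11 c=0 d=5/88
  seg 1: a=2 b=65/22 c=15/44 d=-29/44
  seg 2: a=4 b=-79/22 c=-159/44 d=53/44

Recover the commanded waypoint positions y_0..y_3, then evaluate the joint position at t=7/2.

y_0 = S_0(0) = a_0 = -3
y_1 = S_1(0) = a_1 = 2
y_2 = S_2(0) = a_2 = 4
y_3 = S_2(1) = -2
t_q=7/2 is in segment 1 (τ=3/2); S_1(τ)=1751/352

y_0=-3 y_1=2 y_2=4 y_3=-2
S(7/2) = 1751/352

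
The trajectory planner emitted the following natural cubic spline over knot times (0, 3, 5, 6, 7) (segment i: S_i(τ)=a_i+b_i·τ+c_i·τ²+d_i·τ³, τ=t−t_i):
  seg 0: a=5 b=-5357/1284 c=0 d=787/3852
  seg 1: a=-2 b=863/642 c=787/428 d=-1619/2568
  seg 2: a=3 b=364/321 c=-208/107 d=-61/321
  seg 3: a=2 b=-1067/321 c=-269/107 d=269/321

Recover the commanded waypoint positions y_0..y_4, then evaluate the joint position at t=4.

y_0=5 y_1=-2 y_2=3 y_3=2 y_4=-3
S(4) = 473/856

y_0 = S_0(0) = a_0 = 5
y_1 = S_1(0) = a_1 = -2
y_2 = S_2(0) = a_2 = 3
y_3 = S_3(0) = a_3 = 2
y_4 = S_3(1) = -3
t_q=4 is in segment 1 (τ=1); S_1(τ)=473/856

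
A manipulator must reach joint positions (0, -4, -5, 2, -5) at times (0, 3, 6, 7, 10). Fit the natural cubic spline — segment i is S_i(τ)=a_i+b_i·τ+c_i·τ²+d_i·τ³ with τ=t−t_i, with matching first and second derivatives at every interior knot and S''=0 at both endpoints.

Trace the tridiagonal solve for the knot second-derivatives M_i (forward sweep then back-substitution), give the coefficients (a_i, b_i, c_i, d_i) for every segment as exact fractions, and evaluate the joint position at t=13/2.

  seg 0: a=0 b=-163/228 c=0 d=-47/684
  seg 1: a=-4 b=-293/114 c=-47/76 d=311/684
  seg 2: a=-5 b=1367/228 c=66/19 d=-563/228
  seg 3: a=2 b=631/114 c=-299/76 d=299/684
S(13/2) = -877/608

Δ: Δ0=-4/3, Δ1=-1/3, Δ2=7, Δ3=-7/3
row 1: diag=12, rhs=6; c'=1/4, d'=1/2
row 2: denom=8−3·1/4=29/4; d'=(44−3·1/2)/(29/4)=170/29
row 3: denom=8−1·4/29=228/29; d'=(-56−1·170/29)/(228/29)=-299/38
back: M3=-299/38
back: M2=170/29−4/29·-299/38=132/19
back: M1=1/2−1/4·132/19=-47/38
M: M0=0, M1=-47/38, M2=132/19, M3=-299/38, M4=0
seg 0: a=0, c=M0/2=0, d=(M1−M0)/(6·3)=-47/684, b=Δ0−h0·(2M0+M1)/6=-163/228
seg 1: a=-4, c=M1/2=-47/76, d=(M2−M1)/(6·3)=311/684, b=Δ1−h1·(2M1+M2)/6=-293/114
seg 2: a=-5, c=M2/2=66/19, d=(M3−M2)/(6·1)=-563/228, b=Δ2−h2·(2M2+M3)/6=1367/228
seg 3: a=2, c=M3/2=-299/76, d=(M4−M3)/(6·3)=299/684, b=Δ3−h3·(2M3+M4)/6=631/114
t_q=13/2 → seg 2, τ=1/2; S=-5+1367/228·τ+66/19·τ²+-563/228·τ³=-877/608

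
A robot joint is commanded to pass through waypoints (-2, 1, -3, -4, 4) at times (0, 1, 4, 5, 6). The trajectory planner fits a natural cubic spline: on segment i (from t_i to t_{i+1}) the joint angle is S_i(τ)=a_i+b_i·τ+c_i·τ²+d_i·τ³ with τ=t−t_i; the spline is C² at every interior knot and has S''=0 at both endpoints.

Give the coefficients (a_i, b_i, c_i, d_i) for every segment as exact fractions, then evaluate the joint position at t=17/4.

Δ: Δ0=3, Δ1=-4/3, Δ2=-1, Δ3=8
row 1: diag=8, rhs=-26; c'=3/8, d'=-13/4
row 2: denom=8−3·3/8=55/8; d'=(2−3·-13/4)/(55/8)=94/55
row 3: denom=4−1·8/55=212/55; d'=(54−1·94/55)/(212/55)=719/53
back: M3=719/53
back: M2=94/55−8/55·719/53=-14/53
back: M1=-13/4−3/8·-14/53=-167/53
M: M0=0, M1=-167/53, M2=-14/53, M3=719/53, M4=0
seg 0: a=-2, c=M0/2=0, d=(M1−M0)/(6·1)=-167/318, b=Δ0−h0·(2M0+M1)/6=1121/318
seg 1: a=1, c=M1/2=-167/106, d=(M2−M1)/(6·3)=17/106, b=Δ1−h1·(2M1+M2)/6=310/159
seg 2: a=-3, c=M2/2=-7/53, d=(M3−M2)/(6·1)=733/318, b=Δ2−h2·(2M2+M3)/6=-1009/318
seg 3: a=-4, c=M3/2=719/106, d=(M4−M3)/(6·1)=-719/318, b=Δ3−h3·(2M3+M4)/6=553/159
t_q=17/4 → seg 2, τ=1/4; S=-3+-1009/318·τ+-7/53·τ²+733/318·τ³=-25545/6784

  seg 0: a=-2 b=1121/318 c=0 d=-167/318
  seg 1: a=1 b=310/159 c=-167/106 d=17/106
  seg 2: a=-3 b=-1009/318 c=-7/53 d=733/318
  seg 3: a=-4 b=553/159 c=719/106 d=-719/318
S(17/4) = -25545/6784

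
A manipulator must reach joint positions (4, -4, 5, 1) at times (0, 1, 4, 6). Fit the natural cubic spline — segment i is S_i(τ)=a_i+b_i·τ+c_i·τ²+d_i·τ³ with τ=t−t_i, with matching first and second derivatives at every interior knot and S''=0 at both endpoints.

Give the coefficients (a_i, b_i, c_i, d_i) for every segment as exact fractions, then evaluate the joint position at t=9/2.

Δ: Δ0=-8, Δ1=3, Δ2=-2
row 1: diag=8, rhs=66; c'=3/8, d'=33/4
row 2: denom=10−3·3/8=71/8; d'=(-30−3·33/4)/(71/8)=-438/71
back: M2=-438/71
back: M1=33/4−3/8·-438/71=750/71
M: M0=0, M1=750/71, M2=-438/71, M3=0
seg 0: a=4, c=M0/2=0, d=(M1−M0)/(6·1)=125/71, b=Δ0−h0·(2M0+M1)/6=-693/71
seg 1: a=-4, c=M1/2=375/71, d=(M2−M1)/(6·3)=-66/71, b=Δ1−h1·(2M1+M2)/6=-318/71
seg 2: a=5, c=M2/2=-219/71, d=(M3−M2)/(6·2)=73/142, b=Δ2−h2·(2M2+M3)/6=150/71
t_q=9/2 → seg 2, τ=1/2; S=5+150/71·τ+-219/71·τ²+73/142·τ³=6077/1136

  seg 0: a=4 b=-693/71 c=0 d=125/71
  seg 1: a=-4 b=-318/71 c=375/71 d=-66/71
  seg 2: a=5 b=150/71 c=-219/71 d=73/142
S(9/2) = 6077/1136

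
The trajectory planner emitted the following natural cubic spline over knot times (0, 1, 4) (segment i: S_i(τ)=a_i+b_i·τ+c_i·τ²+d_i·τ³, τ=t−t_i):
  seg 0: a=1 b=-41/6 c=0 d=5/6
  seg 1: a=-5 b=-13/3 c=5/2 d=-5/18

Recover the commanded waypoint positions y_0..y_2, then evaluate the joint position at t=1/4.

y_0 = S_0(0) = a_0 = 1
y_1 = S_1(0) = a_1 = -5
y_2 = S_1(3) = -3
t_q=1/4 is in segment 0 (τ=1/4); S_0(τ)=-89/128

y_0=1 y_1=-5 y_2=-3
S(1/4) = -89/128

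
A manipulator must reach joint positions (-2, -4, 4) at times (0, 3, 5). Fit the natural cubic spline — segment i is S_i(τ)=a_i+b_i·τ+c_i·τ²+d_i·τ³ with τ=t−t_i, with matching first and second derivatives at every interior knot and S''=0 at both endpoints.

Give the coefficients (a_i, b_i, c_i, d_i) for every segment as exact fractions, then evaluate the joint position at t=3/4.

  seg 0: a=-2 b=-31/15 c=0 d=7/45
  seg 1: a=-4 b=32/15 c=7/5 d=-7/30
S(3/4) = -223/64

Δ: Δ0=-2/3, Δ1=4
row 1: diag=10, rhs=28; c'=1/5, d'=14/5
back: M1=14/5
M: M0=0, M1=14/5, M2=0
seg 0: a=-2, c=M0/2=0, d=(M1−M0)/(6·3)=7/45, b=Δ0−h0·(2M0+M1)/6=-31/15
seg 1: a=-4, c=M1/2=7/5, d=(M2−M1)/(6·2)=-7/30, b=Δ1−h1·(2M1+M2)/6=32/15
t_q=3/4 → seg 0, τ=3/4; S=-2+-31/15·τ+0·τ²+7/45·τ³=-223/64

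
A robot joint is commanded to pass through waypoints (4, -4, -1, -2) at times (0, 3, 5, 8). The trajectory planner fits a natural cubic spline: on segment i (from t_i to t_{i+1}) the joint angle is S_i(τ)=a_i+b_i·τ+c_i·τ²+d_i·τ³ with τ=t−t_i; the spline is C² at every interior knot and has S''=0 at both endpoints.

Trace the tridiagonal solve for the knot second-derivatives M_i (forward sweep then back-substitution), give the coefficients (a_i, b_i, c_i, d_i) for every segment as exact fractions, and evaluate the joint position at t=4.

  seg 0: a=4 b=-49/12 c=0 d=17/108
  seg 1: a=-4 b=1/6 c=17/12 d=-3/8
  seg 2: a=-1 b=4/3 c=-5/6 d=5/54
S(4) = -67/24

Δ: Δ0=-8/3, Δ1=3/2, Δ2=-1/3
row 1: diag=10, rhs=25; c'=1/5, d'=5/2
row 2: denom=10−2·1/5=48/5; d'=(-11−2·5/2)/(48/5)=-5/3
back: M2=-5/3
back: M1=5/2−1/5·-5/3=17/6
M: M0=0, M1=17/6, M2=-5/3, M3=0
seg 0: a=4, c=M0/2=0, d=(M1−M0)/(6·3)=17/108, b=Δ0−h0·(2M0+M1)/6=-49/12
seg 1: a=-4, c=M1/2=17/12, d=(M2−M1)/(6·2)=-3/8, b=Δ1−h1·(2M1+M2)/6=1/6
seg 2: a=-1, c=M2/2=-5/6, d=(M3−M2)/(6·3)=5/54, b=Δ2−h2·(2M2+M3)/6=4/3
t_q=4 → seg 1, τ=1; S=-4+1/6·τ+17/12·τ²+-3/8·τ³=-67/24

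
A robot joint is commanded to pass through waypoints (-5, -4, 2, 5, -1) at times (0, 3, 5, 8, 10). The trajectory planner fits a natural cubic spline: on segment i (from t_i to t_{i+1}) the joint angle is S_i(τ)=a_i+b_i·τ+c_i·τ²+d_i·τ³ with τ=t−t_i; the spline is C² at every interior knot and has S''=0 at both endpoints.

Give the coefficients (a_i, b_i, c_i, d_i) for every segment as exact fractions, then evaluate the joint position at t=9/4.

  seg 0: a=-5 b=-81/145 c=0 d=388/3915
  seg 1: a=-4 b=307/145 c=388/435 d=-98/435
  seg 2: a=2 b=1297/435 c=-40/87 d=-262/3915
  seg 3: a=5 b=-689/435 c=-154/145 d=77/435
S(9/4) = -11897/2320

Δ: Δ0=1/3, Δ1=3, Δ2=1, Δ3=-3
row 1: diag=10, rhs=16; c'=1/5, d'=8/5
row 2: denom=10−2·1/5=48/5; d'=(-12−2·8/5)/(48/5)=-19/12
row 3: denom=10−3·5/16=145/16; d'=(-24−3·-19/12)/(145/16)=-308/145
back: M3=-308/145
back: M2=-19/12−5/16·-308/145=-80/87
back: M1=8/5−1/5·-80/87=776/435
M: M0=0, M1=776/435, M2=-80/87, M3=-308/145, M4=0
seg 0: a=-5, c=M0/2=0, d=(M1−M0)/(6·3)=388/3915, b=Δ0−h0·(2M0+M1)/6=-81/145
seg 1: a=-4, c=M1/2=388/435, d=(M2−M1)/(6·2)=-98/435, b=Δ1−h1·(2M1+M2)/6=307/145
seg 2: a=2, c=M2/2=-40/87, d=(M3−M2)/(6·3)=-262/3915, b=Δ2−h2·(2M2+M3)/6=1297/435
seg 3: a=5, c=M3/2=-154/145, d=(M4−M3)/(6·2)=77/435, b=Δ3−h3·(2M3+M4)/6=-689/435
t_q=9/4 → seg 0, τ=9/4; S=-5+-81/145·τ+0·τ²+388/3915·τ³=-11897/2320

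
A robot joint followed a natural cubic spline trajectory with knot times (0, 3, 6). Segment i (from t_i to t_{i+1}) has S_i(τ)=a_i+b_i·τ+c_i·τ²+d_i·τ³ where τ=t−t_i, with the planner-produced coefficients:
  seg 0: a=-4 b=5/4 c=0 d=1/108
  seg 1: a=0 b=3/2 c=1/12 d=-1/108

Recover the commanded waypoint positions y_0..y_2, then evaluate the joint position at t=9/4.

y_0 = S_0(0) = a_0 = -4
y_1 = S_1(0) = a_1 = 0
y_2 = S_1(3) = 5
t_q=9/4 is in segment 0 (τ=9/4); S_0(τ)=-277/256

y_0=-4 y_1=0 y_2=5
S(9/4) = -277/256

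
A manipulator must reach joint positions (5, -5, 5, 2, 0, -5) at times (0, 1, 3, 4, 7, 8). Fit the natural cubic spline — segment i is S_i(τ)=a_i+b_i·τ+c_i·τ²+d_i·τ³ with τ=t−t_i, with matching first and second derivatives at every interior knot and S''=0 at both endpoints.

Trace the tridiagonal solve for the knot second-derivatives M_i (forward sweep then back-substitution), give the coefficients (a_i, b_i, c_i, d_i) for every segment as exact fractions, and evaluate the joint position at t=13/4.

Δ: Δ0=-10, Δ1=5, Δ2=-3, Δ3=-2/3, Δ4=-5
row 1: diag=6, rhs=90; c'=1/3, d'=15
row 2: denom=6−2·1/3=16/3; d'=(-48−2·15)/(16/3)=-117/8
row 3: denom=8−1·3/16=125/16; d'=(14−1·-117/8)/(125/16)=458/125
row 4: denom=8−3·48/125=856/125; d'=(-26−3·458/125)/(856/125)=-578/107
back: M4=-578/107
back: M3=458/125−48/125·-578/107=614/107
back: M2=-117/8−3/16·614/107=-1680/107
back: M1=15−1/3·-1680/107=2165/107
M: M0=0, M1=2165/107, M2=-1680/107, M3=614/107, M4=-578/107, M5=0
seg 0: a=5, c=M0/2=0, d=(M1−M0)/(6·1)=2165/642, b=Δ0−h0·(2M0+M1)/6=-8585/642
seg 1: a=-5, c=M1/2=2165/214, d=(M2−M1)/(6·2)=-3845/1284, b=Δ1−h1·(2M1+M2)/6=-1045/321
seg 2: a=5, c=M2/2=-840/107, d=(M3−M2)/(6·1)=1147/321, b=Δ2−h2·(2M2+M3)/6=410/321
seg 3: a=2, c=M3/2=307/107, d=(M4−M3)/(6·3)=-596/963, b=Δ3−h3·(2M3+M4)/6=-1189/321
seg 4: a=0, c=M4/2=-289/107, d=(M5−M4)/(6·1)=289/321, b=Δ4−h4·(2M4+M5)/6=-1027/321
t_q=13/4 → seg 2, τ=1/4; S=5+410/321·τ+-840/107·τ²+1147/321·τ³=33449/6848

  seg 0: a=5 b=-8585/642 c=0 d=2165/642
  seg 1: a=-5 b=-1045/321 c=2165/214 d=-3845/1284
  seg 2: a=5 b=410/321 c=-840/107 d=1147/321
  seg 3: a=2 b=-1189/321 c=307/107 d=-596/963
  seg 4: a=0 b=-1027/321 c=-289/107 d=289/321
S(13/4) = 33449/6848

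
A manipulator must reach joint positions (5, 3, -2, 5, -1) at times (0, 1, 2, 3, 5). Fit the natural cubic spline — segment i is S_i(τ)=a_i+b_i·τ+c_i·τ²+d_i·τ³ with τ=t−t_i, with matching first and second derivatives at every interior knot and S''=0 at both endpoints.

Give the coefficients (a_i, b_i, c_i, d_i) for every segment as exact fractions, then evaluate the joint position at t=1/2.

  seg 0: a=5 b=-21/86 c=0 d=-151/86
  seg 1: a=3 b=-237/43 c=-453/86 d=497/86
  seg 2: a=-2 b=111/86 c=519/43 d=-547/86
  seg 3: a=5 b=273/43 c=-603/86 d=201/172
S(1/2) = 3205/688

Δ: Δ0=-2, Δ1=-5, Δ2=7, Δ3=-3
row 1: diag=4, rhs=-18; c'=1/4, d'=-9/2
row 2: denom=4−1·1/4=15/4; d'=(72−1·-9/2)/(15/4)=102/5
row 3: denom=6−1·4/15=86/15; d'=(-60−1·102/5)/(86/15)=-603/43
back: M3=-603/43
back: M2=102/5−4/15·-603/43=1038/43
back: M1=-9/2−1/4·1038/43=-453/43
M: M0=0, M1=-453/43, M2=1038/43, M3=-603/43, M4=0
seg 0: a=5, c=M0/2=0, d=(M1−M0)/(6·1)=-151/86, b=Δ0−h0·(2M0+M1)/6=-21/86
seg 1: a=3, c=M1/2=-453/86, d=(M2−M1)/(6·1)=497/86, b=Δ1−h1·(2M1+M2)/6=-237/43
seg 2: a=-2, c=M2/2=519/43, d=(M3−M2)/(6·1)=-547/86, b=Δ2−h2·(2M2+M3)/6=111/86
seg 3: a=5, c=M3/2=-603/86, d=(M4−M3)/(6·2)=201/172, b=Δ3−h3·(2M3+M4)/6=273/43
t_q=1/2 → seg 0, τ=1/2; S=5+-21/86·τ+0·τ²+-151/86·τ³=3205/688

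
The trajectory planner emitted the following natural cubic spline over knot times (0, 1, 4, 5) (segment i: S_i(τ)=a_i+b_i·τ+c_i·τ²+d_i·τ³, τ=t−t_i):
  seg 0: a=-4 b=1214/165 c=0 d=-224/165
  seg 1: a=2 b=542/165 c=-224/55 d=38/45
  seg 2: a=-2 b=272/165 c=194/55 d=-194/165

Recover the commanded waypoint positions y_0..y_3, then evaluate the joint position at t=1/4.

y_0 = S_0(0) = a_0 = -4
y_1 = S_1(0) = a_1 = 2
y_2 = S_2(0) = a_2 = -2
y_3 = S_2(1) = 2
t_q=1/4 is in segment 0 (τ=1/4); S_0(τ)=-24/11

y_0=-4 y_1=2 y_2=-2 y_3=2
S(1/4) = -24/11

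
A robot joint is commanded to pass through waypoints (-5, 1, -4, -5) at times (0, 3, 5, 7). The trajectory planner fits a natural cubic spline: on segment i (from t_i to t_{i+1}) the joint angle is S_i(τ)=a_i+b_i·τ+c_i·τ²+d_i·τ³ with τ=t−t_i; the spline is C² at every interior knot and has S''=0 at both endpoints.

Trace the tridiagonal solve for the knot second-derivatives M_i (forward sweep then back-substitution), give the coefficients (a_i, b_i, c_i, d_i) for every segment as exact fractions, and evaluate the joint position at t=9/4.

Δ: Δ0=2, Δ1=-5/2, Δ2=-1/2
row 1: diag=10, rhs=-27; c'=1/5, d'=-27/10
row 2: denom=8−2·1/5=38/5; d'=(12−2·-27/10)/(38/5)=87/38
back: M2=87/38
back: M1=-27/10−1/5·87/38=-60/19
M: M0=0, M1=-60/19, M2=87/38, M3=0
seg 0: a=-5, c=M0/2=0, d=(M1−M0)/(6·3)=-10/57, b=Δ0−h0·(2M0+M1)/6=68/19
seg 1: a=1, c=M1/2=-30/19, d=(M2−M1)/(6·2)=69/152, b=Δ1−h1·(2M1+M2)/6=-22/19
seg 2: a=-4, c=M2/2=87/76, d=(M3−M2)/(6·2)=-29/152, b=Δ2−h2·(2M2+M3)/6=-77/38
t_q=9/4 → seg 0, τ=9/4; S=-5+68/19·τ+0·τ²+-10/57·τ³=641/608

  seg 0: a=-5 b=68/19 c=0 d=-10/57
  seg 1: a=1 b=-22/19 c=-30/19 d=69/152
  seg 2: a=-4 b=-77/38 c=87/76 d=-29/152
S(9/4) = 641/608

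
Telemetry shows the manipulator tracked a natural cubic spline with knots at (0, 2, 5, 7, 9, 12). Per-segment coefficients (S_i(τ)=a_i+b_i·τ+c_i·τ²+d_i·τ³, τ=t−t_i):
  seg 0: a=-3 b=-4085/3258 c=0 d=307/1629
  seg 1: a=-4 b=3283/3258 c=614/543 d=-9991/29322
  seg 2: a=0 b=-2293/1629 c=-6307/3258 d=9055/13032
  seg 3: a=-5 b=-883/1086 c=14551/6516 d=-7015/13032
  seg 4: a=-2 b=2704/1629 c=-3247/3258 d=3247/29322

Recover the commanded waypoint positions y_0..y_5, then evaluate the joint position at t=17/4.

y_0=-3 y_1=-4 y_2=0 y_3=-5 y_4=-2 y_5=-3
S(17/4) = 2561/23168

y_0 = S_0(0) = a_0 = -3
y_1 = S_1(0) = a_1 = -4
y_2 = S_2(0) = a_2 = 0
y_3 = S_3(0) = a_3 = -5
y_4 = S_4(0) = a_4 = -2
y_5 = S_4(3) = -3
t_q=17/4 is in segment 1 (τ=9/4); S_1(τ)=2561/23168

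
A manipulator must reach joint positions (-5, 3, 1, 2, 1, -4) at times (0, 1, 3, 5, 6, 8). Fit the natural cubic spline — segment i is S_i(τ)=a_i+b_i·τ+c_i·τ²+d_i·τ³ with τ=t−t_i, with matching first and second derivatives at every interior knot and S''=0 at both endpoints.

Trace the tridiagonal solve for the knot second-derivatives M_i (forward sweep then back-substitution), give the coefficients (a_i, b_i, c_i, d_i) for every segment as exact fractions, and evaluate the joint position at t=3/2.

  seg 0: a=-5 b=13607/1396 c=0 d=-2439/1396
  seg 1: a=3 b=3145/698 c=-7317/1396 d=1737/1396
  seg 2: a=1 b=-1067/698 c=3105/1396 d=-1689/2792
  seg 3: a=2 b=38/349 c=-981/698 d=207/698
  seg 4: a=1 b=-1265/698 c=-180/349 d=30/349
S(3/2) = 45767/11168

Δ: Δ0=8, Δ1=-1, Δ2=1/2, Δ3=-1, Δ4=-5/2
row 1: diag=6, rhs=-54; c'=1/3, d'=-9
row 2: denom=8−2·1/3=22/3; d'=(9−2·-9)/(22/3)=81/22
row 3: denom=6−2·3/11=60/11; d'=(-9−2·81/22)/(60/11)=-3
row 4: denom=6−1·11/60=349/60; d'=(-9−1·-3)/(349/60)=-360/349
back: M4=-360/349
back: M3=-3−11/60·-360/349=-981/349
back: M2=81/22−3/11·-981/349=3105/698
back: M1=-9−1/3·3105/698=-7317/698
M: M0=0, M1=-7317/698, M2=3105/698, M3=-981/349, M4=-360/349, M5=0
seg 0: a=-5, c=M0/2=0, d=(M1−M0)/(6·1)=-2439/1396, b=Δ0−h0·(2M0+M1)/6=13607/1396
seg 1: a=3, c=M1/2=-7317/1396, d=(M2−M1)/(6·2)=1737/1396, b=Δ1−h1·(2M1+M2)/6=3145/698
seg 2: a=1, c=M2/2=3105/1396, d=(M3−M2)/(6·2)=-1689/2792, b=Δ2−h2·(2M2+M3)/6=-1067/698
seg 3: a=2, c=M3/2=-981/698, d=(M4−M3)/(6·1)=207/698, b=Δ3−h3·(2M3+M4)/6=38/349
seg 4: a=1, c=M4/2=-180/349, d=(M5−M4)/(6·2)=30/349, b=Δ4−h4·(2M4+M5)/6=-1265/698
t_q=3/2 → seg 1, τ=1/2; S=3+3145/698·τ+-7317/1396·τ²+1737/1396·τ³=45767/11168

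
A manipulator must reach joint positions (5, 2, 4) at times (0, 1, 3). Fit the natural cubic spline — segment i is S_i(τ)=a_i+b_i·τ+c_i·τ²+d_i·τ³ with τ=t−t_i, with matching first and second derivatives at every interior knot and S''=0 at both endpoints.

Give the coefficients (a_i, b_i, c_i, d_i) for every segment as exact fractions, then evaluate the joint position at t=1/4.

  seg 0: a=5 b=-11/3 c=0 d=2/3
  seg 1: a=2 b=-5/3 c=2 d=-1/3
S(1/4) = 131/32

Δ: Δ0=-3, Δ1=1
row 1: diag=6, rhs=24; c'=1/3, d'=4
back: M1=4
M: M0=0, M1=4, M2=0
seg 0: a=5, c=M0/2=0, d=(M1−M0)/(6·1)=2/3, b=Δ0−h0·(2M0+M1)/6=-11/3
seg 1: a=2, c=M1/2=2, d=(M2−M1)/(6·2)=-1/3, b=Δ1−h1·(2M1+M2)/6=-5/3
t_q=1/4 → seg 0, τ=1/4; S=5+-11/3·τ+0·τ²+2/3·τ³=131/32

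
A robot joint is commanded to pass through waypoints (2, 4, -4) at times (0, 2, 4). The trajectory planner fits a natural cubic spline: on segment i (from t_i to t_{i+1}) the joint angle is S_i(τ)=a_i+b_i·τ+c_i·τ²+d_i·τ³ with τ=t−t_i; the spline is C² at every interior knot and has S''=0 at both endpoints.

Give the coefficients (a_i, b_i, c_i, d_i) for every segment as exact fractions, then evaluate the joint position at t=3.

  seg 0: a=2 b=9/4 c=0 d=-5/16
  seg 1: a=4 b=-3/2 c=-15/8 d=5/16
S(3) = 15/16

Δ: Δ0=1, Δ1=-4
row 1: diag=8, rhs=-30; c'=1/4, d'=-15/4
back: M1=-15/4
M: M0=0, M1=-15/4, M2=0
seg 0: a=2, c=M0/2=0, d=(M1−M0)/(6·2)=-5/16, b=Δ0−h0·(2M0+M1)/6=9/4
seg 1: a=4, c=M1/2=-15/8, d=(M2−M1)/(6·2)=5/16, b=Δ1−h1·(2M1+M2)/6=-3/2
t_q=3 → seg 1, τ=1; S=4+-3/2·τ+-15/8·τ²+5/16·τ³=15/16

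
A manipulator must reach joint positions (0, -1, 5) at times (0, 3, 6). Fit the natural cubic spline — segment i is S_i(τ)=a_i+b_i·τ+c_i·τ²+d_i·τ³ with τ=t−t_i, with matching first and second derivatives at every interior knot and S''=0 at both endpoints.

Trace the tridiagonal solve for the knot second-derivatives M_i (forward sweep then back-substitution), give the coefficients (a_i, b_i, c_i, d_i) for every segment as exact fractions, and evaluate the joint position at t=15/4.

  seg 0: a=0 b=-11/12 c=0 d=7/108
  seg 1: a=-1 b=5/6 c=7/12 d=-7/108
S(15/4) = -19/256

Δ: Δ0=-1/3, Δ1=2
row 1: diag=12, rhs=14; c'=1/4, d'=7/6
back: M1=7/6
M: M0=0, M1=7/6, M2=0
seg 0: a=0, c=M0/2=0, d=(M1−M0)/(6·3)=7/108, b=Δ0−h0·(2M0+M1)/6=-11/12
seg 1: a=-1, c=M1/2=7/12, d=(M2−M1)/(6·3)=-7/108, b=Δ1−h1·(2M1+M2)/6=5/6
t_q=15/4 → seg 1, τ=3/4; S=-1+5/6·τ+7/12·τ²+-7/108·τ³=-19/256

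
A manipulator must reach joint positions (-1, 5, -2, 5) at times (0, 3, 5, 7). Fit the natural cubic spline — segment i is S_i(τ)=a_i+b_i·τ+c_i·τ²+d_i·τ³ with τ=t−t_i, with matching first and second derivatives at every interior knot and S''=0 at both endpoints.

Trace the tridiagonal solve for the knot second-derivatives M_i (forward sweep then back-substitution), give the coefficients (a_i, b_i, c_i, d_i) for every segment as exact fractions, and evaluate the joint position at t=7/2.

Δ: Δ0=2, Δ1=-7/2, Δ2=7/2
row 1: diag=10, rhs=-33; c'=1/5, d'=-33/10
row 2: denom=8−2·1/5=38/5; d'=(42−2·-33/10)/(38/5)=243/38
back: M2=243/38
back: M1=-33/10−1/5·243/38=-87/19
M: M0=0, M1=-87/19, M2=243/38, M3=0
seg 0: a=-1, c=M0/2=0, d=(M1−M0)/(6·3)=-29/114, b=Δ0−h0·(2M0+M1)/6=163/38
seg 1: a=5, c=M1/2=-87/38, d=(M2−M1)/(6·2)=139/152, b=Δ1−h1·(2M1+M2)/6=-49/19
seg 2: a=-2, c=M2/2=243/76, d=(M3−M2)/(6·2)=-81/152, b=Δ2−h2·(2M2+M3)/6=-29/38
t_q=7/2 → seg 1, τ=1/2; S=5+-49/19·τ+-87/38·τ²+139/152·τ³=3955/1216

  seg 0: a=-1 b=163/38 c=0 d=-29/114
  seg 1: a=5 b=-49/19 c=-87/38 d=139/152
  seg 2: a=-2 b=-29/38 c=243/76 d=-81/152
S(7/2) = 3955/1216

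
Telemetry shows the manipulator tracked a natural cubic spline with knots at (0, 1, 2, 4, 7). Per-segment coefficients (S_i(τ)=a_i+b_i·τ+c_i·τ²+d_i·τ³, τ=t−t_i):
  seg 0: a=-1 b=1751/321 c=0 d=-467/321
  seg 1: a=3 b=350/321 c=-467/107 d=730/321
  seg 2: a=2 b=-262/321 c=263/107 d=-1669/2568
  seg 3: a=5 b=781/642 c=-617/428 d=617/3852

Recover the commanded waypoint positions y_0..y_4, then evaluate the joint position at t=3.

y_0=-1 y_1=3 y_2=2 y_3=5 y_4=0
S(3) = 2561/856

y_0 = S_0(0) = a_0 = -1
y_1 = S_1(0) = a_1 = 3
y_2 = S_2(0) = a_2 = 2
y_3 = S_3(0) = a_3 = 5
y_4 = S_3(3) = 0
t_q=3 is in segment 2 (τ=1); S_2(τ)=2561/856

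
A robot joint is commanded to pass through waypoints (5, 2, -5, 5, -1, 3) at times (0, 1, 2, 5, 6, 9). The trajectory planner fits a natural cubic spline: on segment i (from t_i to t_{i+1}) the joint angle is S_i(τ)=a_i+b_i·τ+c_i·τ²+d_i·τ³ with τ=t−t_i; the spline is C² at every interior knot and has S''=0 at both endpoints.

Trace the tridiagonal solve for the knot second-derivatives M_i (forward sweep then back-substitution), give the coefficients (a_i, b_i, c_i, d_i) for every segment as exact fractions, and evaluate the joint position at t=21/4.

Δ: Δ0=-3, Δ1=-7, Δ2=10/3, Δ3=-6, Δ4=4/3
row 1: diag=4, rhs=-24; c'=1/4, d'=-6
row 2: denom=8−1·1/4=31/4; d'=(62−1·-6)/(31/4)=272/31
row 3: denom=8−3·12/31=212/31; d'=(-56−3·272/31)/(212/31)=-638/53
row 4: denom=8−1·31/212=1665/212; d'=(44−1·-638/53)/(1665/212)=264/37
back: M4=264/37
back: M3=-638/53−31/212·264/37=-484/37
back: M2=272/31−12/31·-484/37=512/37
back: M1=-6−1/4·512/37=-350/37
M: M0=0, M1=-350/37, M2=512/37, M3=-484/37, M4=264/37, M5=0
seg 0: a=5, c=M0/2=0, d=(M1−M0)/(6·1)=-175/111, b=Δ0−h0·(2M0+M1)/6=-158/111
seg 1: a=2, c=M1/2=-175/37, d=(M2−M1)/(6·1)=431/111, b=Δ1−h1·(2M1+M2)/6=-683/111
seg 2: a=-5, c=M2/2=256/37, d=(M3−M2)/(6·3)=-166/111, b=Δ2−h2·(2M2+M3)/6=-440/111
seg 3: a=5, c=M3/2=-242/37, d=(M4−M3)/(6·1)=374/111, b=Δ3−h3·(2M3+M4)/6=-314/111
seg 4: a=-1, c=M4/2=132/37, d=(M5−M4)/(6·3)=-44/111, b=Δ4−h4·(2M4+M5)/6=-644/111
t_q=21/4 → seg 3, τ=1/4; S=5+-314/111·τ+-242/37·τ²+374/111·τ³=4661/1184

  seg 0: a=5 b=-158/111 c=0 d=-175/111
  seg 1: a=2 b=-683/111 c=-175/37 d=431/111
  seg 2: a=-5 b=-440/111 c=256/37 d=-166/111
  seg 3: a=5 b=-314/111 c=-242/37 d=374/111
  seg 4: a=-1 b=-644/111 c=132/37 d=-44/111
S(21/4) = 4661/1184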